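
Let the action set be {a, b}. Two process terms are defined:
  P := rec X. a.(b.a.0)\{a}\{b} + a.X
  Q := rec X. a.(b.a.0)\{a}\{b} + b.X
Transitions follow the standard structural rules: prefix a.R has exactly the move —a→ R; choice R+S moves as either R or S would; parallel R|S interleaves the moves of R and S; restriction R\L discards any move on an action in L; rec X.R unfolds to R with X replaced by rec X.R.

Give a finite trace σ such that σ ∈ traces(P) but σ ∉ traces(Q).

P's transition system — 2 states:
  m0 = rec X. a.(b.a.0)\{a}\{b} + a.X → =a=> m0, =a=> m1
  m1 = (b.a.0)\{a}\{b} → (no moves)
Q's transition system — 2 states:
  n0 = rec X. a.(b.a.0)\{a}\{b} + b.X → =a=> n1, =b=> n0
  n1 = (b.a.0)\{a}\{b} → (no moves)
Run σ = ⟨aa⟩ on P: start {m0}
  after a @ step 1: {m0, m1}
  after a @ step 2: {m0, m1}
  P completes σ.
Run σ = ⟨aa⟩ on Q: start {n0}
  after a @ step 1: {n1}
  after a @ step 2: no successor for Q

aa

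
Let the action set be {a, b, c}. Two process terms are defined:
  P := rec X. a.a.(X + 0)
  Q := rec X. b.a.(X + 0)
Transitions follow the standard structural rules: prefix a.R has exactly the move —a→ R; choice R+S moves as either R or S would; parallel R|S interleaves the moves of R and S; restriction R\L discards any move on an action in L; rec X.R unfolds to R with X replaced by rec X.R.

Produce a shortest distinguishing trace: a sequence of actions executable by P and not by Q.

a

Reachable graph of P (3 states):
  u0 = rec X. a.a.(X + 0) | --a--▸ u1
  u1 = a.((rec X. a.a.(X + 0)) + 0) | --a--▸ u2
  u2 = (rec X. a.a.(X + 0)) + 0 | --a--▸ u1
Reachable graph of Q (3 states):
  v0 = rec X. b.a.(X + 0) | --b--▸ v1
  v1 = a.((rec X. b.a.(X + 0)) + 0) | --a--▸ v2
  v2 = (rec X. b.a.(X + 0)) + 0 | --b--▸ v1
Trace ⟨a⟩ through P, begin at {u0}:
  [1] a ⇒ {u1}
  P completes σ.
Trace ⟨a⟩ through Q, begin at {v0}:
  [1] a ⇒ ∅ (Q stuck)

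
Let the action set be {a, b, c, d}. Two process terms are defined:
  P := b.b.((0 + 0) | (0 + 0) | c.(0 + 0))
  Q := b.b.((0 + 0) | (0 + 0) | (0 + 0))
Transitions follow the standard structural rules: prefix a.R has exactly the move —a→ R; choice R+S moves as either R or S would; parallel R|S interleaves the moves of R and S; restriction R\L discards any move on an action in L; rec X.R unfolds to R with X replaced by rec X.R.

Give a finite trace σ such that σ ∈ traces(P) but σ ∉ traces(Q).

bbc

P's transition system — 4 states:
  s0 = b.b.((0 + 0) | (0 + 0) | c.(0 + 0)) :: =b=> s1
  s1 = b.((0 + 0) | (0 + 0) | c.(0 + 0)) :: =b=> s2
  s2 = (0 + 0) | (0 + 0) | c.(0 + 0) :: =c=> s3
  s3 = (0 + 0) | (0 + 0) | (0 + 0) :: ∅
Q's transition system — 3 states:
  t0 = b.b.((0 + 0) | (0 + 0) | (0 + 0)) :: =b=> t1
  t1 = b.((0 + 0) | (0 + 0) | (0 + 0)) :: =b=> t2
  t2 = (0 + 0) | (0 + 0) | (0 + 0) :: ∅
Run σ = ⟨bbc⟩ on P: start {s0}
  [1] b ⇒ {s1}
  [2] b ⇒ {s2}
  [3] c ⇒ {s3}
  — P admits the full trace.
Run σ = ⟨bbc⟩ on Q: start {t0}
  [1] b ⇒ {t1}
  [2] b ⇒ {t2}
  [3] c ⇒ no successor for Q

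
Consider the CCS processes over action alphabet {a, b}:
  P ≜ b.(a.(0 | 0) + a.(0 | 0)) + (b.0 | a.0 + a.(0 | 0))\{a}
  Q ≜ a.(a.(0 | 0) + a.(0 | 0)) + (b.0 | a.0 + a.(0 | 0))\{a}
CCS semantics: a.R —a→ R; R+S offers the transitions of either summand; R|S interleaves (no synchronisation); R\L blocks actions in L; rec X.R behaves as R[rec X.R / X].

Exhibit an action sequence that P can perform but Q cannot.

LTS(P): 4 reachable states
  p0 = b.(a.(0 | 0) + a.(0 | 0)) + (b.0 | a.0 + a.(0 | 0))\{a} ⊢ -b-> p1, -b-> p2
  p1 = (0 | a.0)\{a} ⊢ ∅
  p2 = a.(0 | 0) + a.(0 | 0) ⊢ -a-> p3
  p3 = 0 | 0 ⊢ ∅
LTS(Q): 4 reachable states
  q0 = a.(a.(0 | 0) + a.(0 | 0)) + (b.0 | a.0 + a.(0 | 0))\{a} ⊢ -a-> q1, -b-> q2
  q1 = a.(0 | 0) + a.(0 | 0) ⊢ -a-> q3
  q2 = (0 | a.0)\{a} ⊢ ∅
  q3 = 0 | 0 ⊢ ∅
Run σ = ⟨ba⟩ on P: start {p0}
  after b @ step 1: {p1, p2}
  after a @ step 2: {p3}
  ✓ P
Run σ = ⟨ba⟩ on Q: start {q0}
  after b @ step 1: {q2}
  after a @ step 2: no successor for Q

ba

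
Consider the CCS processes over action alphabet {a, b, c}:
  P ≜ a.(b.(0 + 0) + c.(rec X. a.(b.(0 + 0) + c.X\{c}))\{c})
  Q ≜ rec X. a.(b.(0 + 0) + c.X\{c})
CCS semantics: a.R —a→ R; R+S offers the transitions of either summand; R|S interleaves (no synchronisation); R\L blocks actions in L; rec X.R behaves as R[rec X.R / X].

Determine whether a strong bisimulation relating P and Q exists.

LTS(P): 6 reachable states
  m0 = a.(b.(0 + 0) + c.(rec X. a.(b.(0 + 0) + c.X\{c}))\{c}) → =a=> m1
  m1 = b.(0 + 0) + c.(rec X. a.(b.(0 + 0) + c.X\{c}))\{c} → =b=> m2, =c=> m3
  m2 = 0 + 0 → ∅
  m3 = (rec X. a.(b.(0 + 0) + c.X\{c}))\{c} → =a=> m4
  m4 = (b.(0 + 0) + c.(rec X. a.(b.(0 + 0) + c.X\{c}))\{c})\{c} → =b=> m5
  m5 = (0 + 0)\{c} → ∅
LTS(Q): 6 reachable states
  n0 = rec X. a.(b.(0 + 0) + c.X\{c}) → =a=> n1
  n1 = b.(0 + 0) + c.(rec X. a.(b.(0 + 0) + c.X\{c}))\{c} → =b=> n2, =c=> n3
  n2 = 0 + 0 → ∅
  n3 = (rec X. a.(b.(0 + 0) + c.X\{c}))\{c} → =a=> n4
  n4 = (b.(0 + 0) + c.(rec X. a.(b.(0 + 0) + c.X\{c}))\{c})\{c} → =b=> n5
  n5 = (0 + 0)\{c} → ∅
Coarsest stable partition (strong bisimilarity classes):
  B0 = {m0, n0}
  B1 = {m1, n1}
  B2 = {m3, n3}
  B3 = {m4, n4}
  B4 = {m2, m5, n2, n5}
m0 ∈ B0, n0 ∈ B0 → same block

P ~ Q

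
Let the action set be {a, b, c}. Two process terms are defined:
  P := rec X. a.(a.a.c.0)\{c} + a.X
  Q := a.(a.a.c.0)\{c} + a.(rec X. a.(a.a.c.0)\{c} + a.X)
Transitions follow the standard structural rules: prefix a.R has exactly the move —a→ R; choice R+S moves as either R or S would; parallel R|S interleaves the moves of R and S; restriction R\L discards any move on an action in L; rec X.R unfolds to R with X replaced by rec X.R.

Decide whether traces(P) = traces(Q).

traces(P) = traces(Q)

Reachable graph of P (4 states):
  p0 = rec X. a.(a.a.c.0)\{c} + a.X | =a=> p0, =a=> p1
  p1 = (a.a.c.0)\{c} | =a=> p2
  p2 = (a.c.0)\{c} | =a=> p3
  p3 = (c.0)\{c} | deadlocked
Reachable graph of Q (5 states):
  q0 = a.(a.a.c.0)\{c} + a.(rec X. a.(a.a.c.0)\{c} + a.X) | =a=> q1, =a=> q2
  q1 = (a.a.c.0)\{c} | =a=> q3
  q2 = rec X. a.(a.a.c.0)\{c} + a.X | =a=> q1, =a=> q2
  q3 = (a.c.0)\{c} | =a=> q4
  q4 = (c.0)\{c} | deadlocked
Partition-refinement fixed point:
  B0 = {p0, q0, q2}
  B1 = {p1, q1}
  B2 = {p2, q3}
  B3 = {p3, q4}
p0 ∈ B0, q0 ∈ B0 → same block
Bisimilar ⇒ trace-equivalent.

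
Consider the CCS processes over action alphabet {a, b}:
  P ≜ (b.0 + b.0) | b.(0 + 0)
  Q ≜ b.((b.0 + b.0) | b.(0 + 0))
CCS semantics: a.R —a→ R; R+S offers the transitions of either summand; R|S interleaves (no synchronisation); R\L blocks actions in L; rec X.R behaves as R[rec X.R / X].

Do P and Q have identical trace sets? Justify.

LTS(P): 4 reachable states
  s0 = (b.0 + b.0) | b.(0 + 0) has moves --b--▸ s1, --b--▸ s2
  s1 = (b.0 + b.0) | (0 + 0) has moves --b--▸ s3
  s2 = 0 | b.(0 + 0) has moves --b--▸ s3
  s3 = 0 | (0 + 0) has moves ∅
LTS(Q): 5 reachable states
  t0 = b.((b.0 + b.0) | b.(0 + 0)) has moves --b--▸ t1
  t1 = (b.0 + b.0) | b.(0 + 0) has moves --b--▸ t2, --b--▸ t3
  t2 = (b.0 + b.0) | (0 + 0) has moves --b--▸ t4
  t3 = 0 | b.(0 + 0) has moves --b--▸ t4
  t4 = 0 | (0 + 0) has moves ∅
Executing bbb from Q (initial set {t0}):
  after b @ step 1: {t1}
  after b @ step 2: {t2, t3}
  after b @ step 3: {t4}
  ✓ Q
Executing bbb from P (initial set {s0}):
  after b @ step 1: {s1, s2}
  after b @ step 2: {s3}
  after b @ step 3: ∅  — P cannot continue

traces(P) ≠ traces(Q) — witness ⟨bbb⟩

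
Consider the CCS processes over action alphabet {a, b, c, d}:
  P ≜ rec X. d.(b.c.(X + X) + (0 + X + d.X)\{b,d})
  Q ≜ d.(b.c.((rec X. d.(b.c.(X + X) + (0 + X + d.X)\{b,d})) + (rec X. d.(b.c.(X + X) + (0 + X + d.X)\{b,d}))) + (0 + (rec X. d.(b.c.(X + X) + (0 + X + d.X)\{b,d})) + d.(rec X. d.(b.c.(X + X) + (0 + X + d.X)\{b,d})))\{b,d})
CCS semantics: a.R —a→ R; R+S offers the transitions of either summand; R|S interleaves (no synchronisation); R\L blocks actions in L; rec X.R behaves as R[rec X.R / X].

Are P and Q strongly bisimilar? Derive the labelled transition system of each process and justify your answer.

Reachable graph of P (4 states):
  p0 = rec X. d.(b.c.(X + X) + (0 + X + d.X)\{b,d}) :: =d=> p1
  p1 = b.c.((rec X. d.(b.c.(X + X) + (0 + X + d.X)\{b,d})) + (rec X. d.(b.c.(X + X) + (0 + X + d.X)\{b,d}))) + (0 + (rec X. d.(b.c.(X + X) + (0 + X + d.X)\{b,d})) + d.(rec X. d.(b.c.(X + X) + (0 + X + d.X)\{b,d})))\{b,d} :: =b=> p2
  p2 = c.((rec X. d.(b.c.(X + X) + (0 + X + d.X)\{b,d})) + (rec X. d.(b.c.(X + X) + (0 + X + d.X)\{b,d}))) :: =c=> p3
  p3 = (rec X. d.(b.c.(X + X) + (0 + X + d.X)\{b,d})) + (rec X. d.(b.c.(X + X) + (0 + X + d.X)\{b,d})) :: =d=> p1
Reachable graph of Q (4 states):
  q0 = d.(b.c.((rec X. d.(b.c.(X + X) + (0 + X + d.X)\{b,d})) + (rec X. d.(b.c.(X + X) + (0 + X + d.X)\{b,d}))) + (0 + (rec X. d.(b.c.(X + X) + (0 + X + d.X)\{b,d})) + d.(rec X. d.(b.c.(X + X) + (0 + X + d.X)\{b,d})))\{b,d}) :: =d=> q1
  q1 = b.c.((rec X. d.(b.c.(X + X) + (0 + X + d.X)\{b,d})) + (rec X. d.(b.c.(X + X) + (0 + X + d.X)\{b,d}))) + (0 + (rec X. d.(b.c.(X + X) + (0 + X + d.X)\{b,d})) + d.(rec X. d.(b.c.(X + X) + (0 + X + d.X)\{b,d})))\{b,d} :: =b=> q2
  q2 = c.((rec X. d.(b.c.(X + X) + (0 + X + d.X)\{b,d})) + (rec X. d.(b.c.(X + X) + (0 + X + d.X)\{b,d}))) :: =c=> q3
  q3 = (rec X. d.(b.c.(X + X) + (0 + X + d.X)\{b,d})) + (rec X. d.(b.c.(X + X) + (0 + X + d.X)\{b,d})) :: =d=> q1
Coarsest stable partition (strong bisimilarity classes):
  B0 = {p0, p3, q0, q3}
  B1 = {p1, q1}
  B2 = {p2, q2}
p0 ∈ B0, q0 ∈ B0 → same block

YES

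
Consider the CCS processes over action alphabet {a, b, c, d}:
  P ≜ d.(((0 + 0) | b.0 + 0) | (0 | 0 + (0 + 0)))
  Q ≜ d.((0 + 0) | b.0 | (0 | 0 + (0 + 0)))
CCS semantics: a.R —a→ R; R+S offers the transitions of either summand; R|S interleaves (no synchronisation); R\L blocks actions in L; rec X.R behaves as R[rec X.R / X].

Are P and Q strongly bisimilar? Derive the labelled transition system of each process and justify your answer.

P ~ Q

P's transition system — 3 states:
  p0 = d.(((0 + 0) | b.0 + 0) | (0 | 0 + (0 + 0))) :: ··d··> p1
  p1 = ((0 + 0) | b.0 + 0) | (0 | 0 + (0 + 0)) :: ··b··> p2
  p2 = (0 + 0) | 0 | (0 | 0 + (0 + 0)) :: ∅
Q's transition system — 3 states:
  q0 = d.((0 + 0) | b.0 | (0 | 0 + (0 + 0))) :: ··d··> q1
  q1 = (0 + 0) | b.0 | (0 | 0 + (0 + 0)) :: ··b··> q2
  q2 = (0 + 0) | 0 | (0 | 0 + (0 + 0)) :: ∅
Bisimilarity quotient blocks:
  B0 = {p0, q0}
  B1 = {p1, q1}
  B2 = {p2, q2}
p0 ∈ B0, q0 ∈ B0 → same block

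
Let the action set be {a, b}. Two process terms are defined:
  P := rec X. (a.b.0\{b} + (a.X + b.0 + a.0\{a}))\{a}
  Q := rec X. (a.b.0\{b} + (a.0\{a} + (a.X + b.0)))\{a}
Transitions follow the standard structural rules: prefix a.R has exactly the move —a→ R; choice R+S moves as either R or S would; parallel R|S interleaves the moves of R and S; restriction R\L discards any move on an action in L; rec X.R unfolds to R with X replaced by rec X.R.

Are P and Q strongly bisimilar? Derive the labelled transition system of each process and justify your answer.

P ~ Q

LTS(P): 2 reachable states
  m0 = rec X. (a.b.0\{b} + (a.X + b.0 + a.0\{a}))\{a} ⊢ —b→ m1
  m1 = 0\{a} ⊢ deadlocked
LTS(Q): 2 reachable states
  n0 = rec X. (a.b.0\{b} + (a.0\{a} + (a.X + b.0)))\{a} ⊢ —b→ n1
  n1 = 0\{a} ⊢ deadlocked
Partition-refinement fixed point:
  B0 = {m0, n0}
  B1 = {m1, n1}
m0 ∈ B0, n0 ∈ B0 → same block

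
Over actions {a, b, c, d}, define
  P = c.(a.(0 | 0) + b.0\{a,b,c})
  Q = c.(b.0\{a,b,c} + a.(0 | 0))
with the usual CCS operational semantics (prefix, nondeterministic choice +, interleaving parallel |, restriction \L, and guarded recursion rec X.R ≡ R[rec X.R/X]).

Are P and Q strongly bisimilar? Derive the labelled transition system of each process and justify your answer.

P's transition system — 4 states:
  m0 = c.(a.(0 | 0) + b.0\{a,b,c}) ⊢ ··c··> m1
  m1 = a.(0 | 0) + b.0\{a,b,c} ⊢ ··a··> m2, ··b··> m3
  m2 = 0 | 0 ⊢ deadlocked
  m3 = 0\{a,b,c} ⊢ deadlocked
Q's transition system — 4 states:
  n0 = c.(b.0\{a,b,c} + a.(0 | 0)) ⊢ ··c··> n1
  n1 = b.0\{a,b,c} + a.(0 | 0) ⊢ ··a··> n2, ··b··> n3
  n2 = 0 | 0 ⊢ deadlocked
  n3 = 0\{a,b,c} ⊢ deadlocked
Bisimilarity quotient blocks:
  B0 = {m0, n0}
  B1 = {m1, n1}
  B2 = {m2, m3, n2, n3}
m0 ∈ B0, n0 ∈ B0 → same block

bisimilar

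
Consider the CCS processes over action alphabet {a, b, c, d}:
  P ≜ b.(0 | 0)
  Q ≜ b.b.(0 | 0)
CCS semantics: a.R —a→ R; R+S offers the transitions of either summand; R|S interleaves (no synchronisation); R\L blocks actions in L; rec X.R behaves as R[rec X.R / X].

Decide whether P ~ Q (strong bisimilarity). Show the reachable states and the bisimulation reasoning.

Reachable graph of P (2 states):
  u0 = b.(0 | 0) | -b-> u1
  u1 = 0 | 0 | stopped
Reachable graph of Q (3 states):
  v0 = b.b.(0 | 0) | -b-> v1
  v1 = b.(0 | 0) | -b-> v2
  v2 = 0 | 0 | stopped
Coarsest stable partition (strong bisimilarity classes):
  B0 = {u0, v1}
  B1 = {u1, v2}
  B2 = {v0}
u0 ∈ B0, v0 ∈ B2 → different blocks

P ≁ Q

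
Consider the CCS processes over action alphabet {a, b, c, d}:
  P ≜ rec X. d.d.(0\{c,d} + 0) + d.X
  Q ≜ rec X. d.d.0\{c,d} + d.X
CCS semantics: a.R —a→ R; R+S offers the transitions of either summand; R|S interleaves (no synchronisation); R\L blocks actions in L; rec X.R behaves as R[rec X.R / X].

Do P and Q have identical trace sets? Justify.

Reachable graph of P (3 states):
  s0 = rec X. d.d.(0\{c,d} + 0) + d.X :: --d--▸ s0, --d--▸ s1
  s1 = d.(0\{c,d} + 0) :: --d--▸ s2
  s2 = 0\{c,d} + 0 :: ∅
Reachable graph of Q (3 states):
  t0 = rec X. d.d.0\{c,d} + d.X :: --d--▸ t0, --d--▸ t1
  t1 = d.0\{c,d} :: --d--▸ t2
  t2 = 0\{c,d} :: ∅
Bisimilarity quotient blocks:
  B0 = {s0, t0}
  B1 = {s1, t1}
  B2 = {s2, t2}
s0 ∈ B0, t0 ∈ B0 → same block
Bisimilar ⇒ trace-equivalent.

YES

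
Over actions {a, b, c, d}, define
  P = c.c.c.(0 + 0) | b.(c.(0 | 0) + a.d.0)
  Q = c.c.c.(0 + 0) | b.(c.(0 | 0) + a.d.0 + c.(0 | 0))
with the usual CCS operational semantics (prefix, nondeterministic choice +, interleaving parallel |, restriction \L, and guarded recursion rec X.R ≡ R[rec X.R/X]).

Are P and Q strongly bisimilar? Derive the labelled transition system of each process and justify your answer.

P ~ Q

P's transition system — 20 states:
  s0 = c.c.c.(0 + 0) | b.(c.(0 | 0) + a.d.0) ⊢ ··b··> s1, ··c··> s2
  s1 = c.c.c.(0 + 0) | (c.(0 | 0) + a.d.0) ⊢ ··a··> s3, ··c··> s4, ··c··> s5
  s2 = c.c.(0 + 0) | b.(c.(0 | 0) + a.d.0) ⊢ ··b··> s4, ··c··> s6
  s3 = c.c.c.(0 + 0) | d.0 ⊢ ··c··> s7, ··d··> s8
  s4 = c.c.(0 + 0) | (c.(0 | 0) + a.d.0) ⊢ ··a··> s7, ··c··> s10, ··c··> s9
  s5 = c.c.c.(0 + 0) | (0 | 0) ⊢ ··c··> s10
  s6 = c.(0 + 0) | b.(c.(0 | 0) + a.d.0) ⊢ ··b··> s9, ··c··> s11
  s7 = c.c.(0 + 0) | d.0 ⊢ ··c··> s12, ··d··> s13
  s8 = c.c.c.(0 + 0) | 0 ⊢ ··c··> s13
  s9 = c.(0 + 0) | (c.(0 | 0) + a.d.0) ⊢ ··a··> s12, ··c··> s14, ··c··> s15
  s10 = c.c.(0 + 0) | (0 | 0) ⊢ ··c··> s15
  s11 = (0 + 0) | b.(c.(0 | 0) + a.d.0) ⊢ ··b··> s14
  s12 = c.(0 + 0) | d.0 ⊢ ··c··> s16, ··d··> s17
  s13 = c.c.(0 + 0) | 0 ⊢ ··c··> s17
  s14 = (0 + 0) | (c.(0 | 0) + a.d.0) ⊢ ··a··> s16, ··c··> s18
  s15 = c.(0 + 0) | (0 | 0) ⊢ ··c··> s18
  s16 = (0 + 0) | d.0 ⊢ ··d··> s19
  s17 = c.(0 + 0) | 0 ⊢ ··c··> s19
  s18 = (0 + 0) | (0 | 0) ⊢ (no moves)
  s19 = (0 + 0) | 0 ⊢ (no moves)
Q's transition system — 20 states:
  t0 = c.c.c.(0 + 0) | b.(c.(0 | 0) + a.d.0 + c.(0 | 0)) ⊢ ··b··> t1, ··c··> t2
  t1 = c.c.c.(0 + 0) | (c.(0 | 0) + a.d.0 + c.(0 | 0)) ⊢ ··a··> t3, ··c··> t4, ··c··> t5
  t2 = c.c.(0 + 0) | b.(c.(0 | 0) + a.d.0 + c.(0 | 0)) ⊢ ··b··> t4, ··c··> t6
  t3 = c.c.c.(0 + 0) | d.0 ⊢ ··c··> t7, ··d··> t8
  t4 = c.c.(0 + 0) | (c.(0 | 0) + a.d.0 + c.(0 | 0)) ⊢ ··a··> t7, ··c··> t10, ··c··> t9
  t5 = c.c.c.(0 + 0) | (0 | 0) ⊢ ··c··> t10
  t6 = c.(0 + 0) | b.(c.(0 | 0) + a.d.0 + c.(0 | 0)) ⊢ ··b··> t9, ··c··> t11
  t7 = c.c.(0 + 0) | d.0 ⊢ ··c··> t12, ··d··> t13
  t8 = c.c.c.(0 + 0) | 0 ⊢ ··c··> t13
  t9 = c.(0 + 0) | (c.(0 | 0) + a.d.0 + c.(0 | 0)) ⊢ ··a··> t12, ··c··> t14, ··c··> t15
  t10 = c.c.(0 + 0) | (0 | 0) ⊢ ··c··> t15
  t11 = (0 + 0) | b.(c.(0 | 0) + a.d.0 + c.(0 | 0)) ⊢ ··b··> t14
  t12 = c.(0 + 0) | d.0 ⊢ ··c··> t16, ··d··> t17
  t13 = c.c.(0 + 0) | 0 ⊢ ··c··> t17
  t14 = (0 + 0) | (c.(0 | 0) + a.d.0 + c.(0 | 0)) ⊢ ··a··> t16, ··c··> t18
  t15 = c.(0 + 0) | (0 | 0) ⊢ ··c··> t18
  t16 = (0 + 0) | d.0 ⊢ ··d··> t19
  t17 = c.(0 + 0) | 0 ⊢ ··c··> t19
  t18 = (0 + 0) | (0 | 0) ⊢ (no moves)
  t19 = (0 + 0) | 0 ⊢ (no moves)
Bisimilarity quotient blocks:
  B0 = {s0, t0}
  B1 = {s2, t2}
  B2 = {s6, t6}
  B3 = {s11, t11}
  B4 = {s14, t14}
  B5 = {s16, t16}
  B6 = {s18, s19, t18, t19}
  B7 = {s9, t9}
  B8 = {s12, t12}
  B9 = {s15, s17, t15, t17}
  B10 = {s4, t4}
  B11 = {s10, s13, t10, t13}
  B12 = {s7, t7}
  B13 = {s1, t1}
  B14 = {s3, t3}
  B15 = {s5, s8, t5, t8}
s0 ∈ B0, t0 ∈ B0 → same block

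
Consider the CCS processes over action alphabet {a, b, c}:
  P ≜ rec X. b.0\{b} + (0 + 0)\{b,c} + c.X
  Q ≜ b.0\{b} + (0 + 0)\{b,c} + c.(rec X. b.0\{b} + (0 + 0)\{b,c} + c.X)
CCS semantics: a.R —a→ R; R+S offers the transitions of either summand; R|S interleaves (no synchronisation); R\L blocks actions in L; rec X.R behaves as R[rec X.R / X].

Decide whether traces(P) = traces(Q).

Reachable graph of P (2 states):
  p0 = rec X. b.0\{b} + (0 + 0)\{b,c} + c.X → ··b··> p1, ··c··> p0
  p1 = 0\{b} → (no moves)
Reachable graph of Q (3 states):
  q0 = b.0\{b} + (0 + 0)\{b,c} + c.(rec X. b.0\{b} + (0 + 0)\{b,c} + c.X) → ··b··> q1, ··c··> q2
  q1 = 0\{b} → (no moves)
  q2 = rec X. b.0\{b} + (0 + 0)\{b,c} + c.X → ··b··> q1, ··c··> q2
Bisimilarity quotient blocks:
  B0 = {p0, q0, q2}
  B1 = {p1, q1}
p0 ∈ B0, q0 ∈ B0 → same block
Bisimilar ⇒ trace-equivalent.

trace-equivalent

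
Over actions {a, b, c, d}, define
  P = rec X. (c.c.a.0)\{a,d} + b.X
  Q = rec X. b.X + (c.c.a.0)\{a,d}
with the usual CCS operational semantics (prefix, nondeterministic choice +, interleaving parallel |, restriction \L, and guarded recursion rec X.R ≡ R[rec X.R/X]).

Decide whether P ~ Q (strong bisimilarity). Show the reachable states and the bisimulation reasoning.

P ~ Q

P's transition system — 3 states:
  p0 = rec X. (c.c.a.0)\{a,d} + b.X ⊢ —b→ p0, —c→ p1
  p1 = (c.a.0)\{a,d} ⊢ —c→ p2
  p2 = (a.0)\{a,d} ⊢ ·
Q's transition system — 3 states:
  q0 = rec X. b.X + (c.c.a.0)\{a,d} ⊢ —b→ q0, —c→ q1
  q1 = (c.a.0)\{a,d} ⊢ —c→ q2
  q2 = (a.0)\{a,d} ⊢ ·
Bisimilarity quotient blocks:
  B0 = {p0, q0}
  B1 = {p1, q1}
  B2 = {p2, q2}
p0 ∈ B0, q0 ∈ B0 → same block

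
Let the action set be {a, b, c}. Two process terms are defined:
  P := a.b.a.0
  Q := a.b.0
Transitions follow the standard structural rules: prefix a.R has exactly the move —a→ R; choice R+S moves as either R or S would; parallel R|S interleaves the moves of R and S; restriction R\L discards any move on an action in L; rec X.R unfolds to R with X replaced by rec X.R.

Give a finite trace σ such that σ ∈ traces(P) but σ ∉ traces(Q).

P's transition system — 4 states:
  u0 = a.b.a.0 | =a=> u1
  u1 = b.a.0 | =b=> u2
  u2 = a.0 | =a=> u3
  u3 = 0 | ·
Q's transition system — 3 states:
  v0 = a.b.0 | =a=> v1
  v1 = b.0 | =b=> v2
  v2 = 0 | ·
Executing aba from P (initial set {u0}):
  after a @ step 1: {u1}
  after b @ step 2: {u2}
  after a @ step 3: {u3}
  ✓ P
Executing aba from Q (initial set {v0}):
  after a @ step 1: {v1}
  after b @ step 2: {v2}
  after a @ step 3: no successor for Q

aba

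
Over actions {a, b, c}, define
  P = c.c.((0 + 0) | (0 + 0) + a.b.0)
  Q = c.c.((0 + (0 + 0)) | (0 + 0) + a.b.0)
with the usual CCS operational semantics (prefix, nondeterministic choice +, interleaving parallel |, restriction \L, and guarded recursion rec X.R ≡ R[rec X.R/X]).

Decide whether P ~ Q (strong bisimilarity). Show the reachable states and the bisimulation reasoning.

YES

LTS(P): 5 reachable states
  m0 = c.c.((0 + 0) | (0 + 0) + a.b.0) has moves --c--▸ m1
  m1 = c.((0 + 0) | (0 + 0) + a.b.0) has moves --c--▸ m2
  m2 = (0 + 0) | (0 + 0) + a.b.0 has moves --a--▸ m3
  m3 = b.0 has moves --b--▸ m4
  m4 = 0 has moves stopped
LTS(Q): 5 reachable states
  n0 = c.c.((0 + (0 + 0)) | (0 + 0) + a.b.0) has moves --c--▸ n1
  n1 = c.((0 + (0 + 0)) | (0 + 0) + a.b.0) has moves --c--▸ n2
  n2 = (0 + (0 + 0)) | (0 + 0) + a.b.0 has moves --a--▸ n3
  n3 = b.0 has moves --b--▸ n4
  n4 = 0 has moves stopped
Bisimilarity quotient blocks:
  B0 = {m0, n0}
  B1 = {m1, n1}
  B2 = {m2, n2}
  B3 = {m3, n3}
  B4 = {m4, n4}
m0 ∈ B0, n0 ∈ B0 → same block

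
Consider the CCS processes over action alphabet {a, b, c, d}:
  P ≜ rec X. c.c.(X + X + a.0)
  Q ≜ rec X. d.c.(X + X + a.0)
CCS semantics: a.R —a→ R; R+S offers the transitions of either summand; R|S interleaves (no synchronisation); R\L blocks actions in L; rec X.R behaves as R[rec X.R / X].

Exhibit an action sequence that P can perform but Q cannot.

P's transition system — 4 states:
  p0 = rec X. c.c.(X + X + a.0) | —c→ p1
  p1 = c.((rec X. c.c.(X + X + a.0)) + (rec X. c.c.(X + X + a.0)) + a.0) | —c→ p2
  p2 = (rec X. c.c.(X + X + a.0)) + (rec X. c.c.(X + X + a.0)) + a.0 | —a→ p3, —c→ p1
  p3 = 0 | stopped
Q's transition system — 4 states:
  q0 = rec X. d.c.(X + X + a.0) | —d→ q1
  q1 = c.((rec X. d.c.(X + X + a.0)) + (rec X. d.c.(X + X + a.0)) + a.0) | —c→ q2
  q2 = (rec X. d.c.(X + X + a.0)) + (rec X. d.c.(X + X + a.0)) + a.0 | —a→ q3, —d→ q1
  q3 = 0 | stopped
Executing c from P (initial set {p0}):
  after c @ step 1: {p1}
  — P admits the full trace.
Executing c from Q (initial set {q0}):
  after c @ step 1: no successor for Q

c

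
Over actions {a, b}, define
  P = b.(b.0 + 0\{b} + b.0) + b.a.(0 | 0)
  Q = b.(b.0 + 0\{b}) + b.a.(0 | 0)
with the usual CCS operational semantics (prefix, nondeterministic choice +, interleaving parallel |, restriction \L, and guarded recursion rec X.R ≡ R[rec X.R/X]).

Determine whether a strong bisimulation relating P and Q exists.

Reachable graph of P (5 states):
  m0 = b.(b.0 + 0\{b} + b.0) + b.a.(0 | 0) has moves --b--▸ m1, --b--▸ m2
  m1 = a.(0 | 0) has moves --a--▸ m3
  m2 = b.0 + 0\{b} + b.0 has moves --b--▸ m4
  m3 = 0 | 0 has moves ∅
  m4 = 0 has moves ∅
Reachable graph of Q (5 states):
  n0 = b.(b.0 + 0\{b}) + b.a.(0 | 0) has moves --b--▸ n1, --b--▸ n2
  n1 = a.(0 | 0) has moves --a--▸ n3
  n2 = b.0 + 0\{b} has moves --b--▸ n4
  n3 = 0 | 0 has moves ∅
  n4 = 0 has moves ∅
Partition-refinement fixed point:
  B0 = {m0, n0}
  B1 = {m2, n2}
  B2 = {m3, m4, n3, n4}
  B3 = {m1, n1}
m0 ∈ B0, n0 ∈ B0 → same block

bisimilar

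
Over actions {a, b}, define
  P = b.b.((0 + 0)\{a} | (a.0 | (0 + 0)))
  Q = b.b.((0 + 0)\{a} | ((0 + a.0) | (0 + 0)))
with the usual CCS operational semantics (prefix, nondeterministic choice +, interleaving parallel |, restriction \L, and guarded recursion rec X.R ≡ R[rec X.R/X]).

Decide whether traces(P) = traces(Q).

traces(P) = traces(Q)

LTS(P): 4 reachable states
  s0 = b.b.((0 + 0)\{a} | (a.0 | (0 + 0))) ⊢ --b--▸ s1
  s1 = b.((0 + 0)\{a} | (a.0 | (0 + 0))) ⊢ --b--▸ s2
  s2 = (0 + 0)\{a} | (a.0 | (0 + 0)) ⊢ --a--▸ s3
  s3 = (0 + 0)\{a} | (0 | (0 + 0)) ⊢ (no moves)
LTS(Q): 4 reachable states
  t0 = b.b.((0 + 0)\{a} | ((0 + a.0) | (0 + 0))) ⊢ --b--▸ t1
  t1 = b.((0 + 0)\{a} | ((0 + a.0) | (0 + 0))) ⊢ --b--▸ t2
  t2 = (0 + 0)\{a} | ((0 + a.0) | (0 + 0)) ⊢ --a--▸ t3
  t3 = (0 + 0)\{a} | (0 | (0 + 0)) ⊢ (no moves)
Partition-refinement fixed point:
  B0 = {s0, t0}
  B1 = {s1, t1}
  B2 = {s2, t2}
  B3 = {s3, t3}
s0 ∈ B0, t0 ∈ B0 → same block
Bisimilar ⇒ trace-equivalent.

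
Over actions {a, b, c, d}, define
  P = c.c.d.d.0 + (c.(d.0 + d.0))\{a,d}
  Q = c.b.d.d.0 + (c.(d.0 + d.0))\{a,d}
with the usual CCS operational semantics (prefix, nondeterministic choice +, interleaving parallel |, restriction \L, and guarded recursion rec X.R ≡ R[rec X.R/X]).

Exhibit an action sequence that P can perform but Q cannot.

LTS(P): 6 reachable states
  p0 = c.c.d.d.0 + (c.(d.0 + d.0))\{a,d} ⊢ ··c··> p1, ··c··> p2
  p1 = (d.0 + d.0)\{a,d} ⊢ stopped
  p2 = c.d.d.0 ⊢ ··c··> p3
  p3 = d.d.0 ⊢ ··d··> p4
  p4 = d.0 ⊢ ··d··> p5
  p5 = 0 ⊢ stopped
LTS(Q): 6 reachable states
  q0 = c.b.d.d.0 + (c.(d.0 + d.0))\{a,d} ⊢ ··c··> q1, ··c··> q2
  q1 = (d.0 + d.0)\{a,d} ⊢ stopped
  q2 = b.d.d.0 ⊢ ··b··> q3
  q3 = d.d.0 ⊢ ··d··> q4
  q4 = d.0 ⊢ ··d··> q5
  q5 = 0 ⊢ stopped
Trace ⟨cc⟩ through P, begin at {p0}:
  after c @ step 1: {p1, p2}
  after c @ step 2: {p3}
  ✓ P
Trace ⟨cc⟩ through Q, begin at {q0}:
  after c @ step 1: {q1, q2}
  after c @ step 2: ∅  — Q cannot continue

cc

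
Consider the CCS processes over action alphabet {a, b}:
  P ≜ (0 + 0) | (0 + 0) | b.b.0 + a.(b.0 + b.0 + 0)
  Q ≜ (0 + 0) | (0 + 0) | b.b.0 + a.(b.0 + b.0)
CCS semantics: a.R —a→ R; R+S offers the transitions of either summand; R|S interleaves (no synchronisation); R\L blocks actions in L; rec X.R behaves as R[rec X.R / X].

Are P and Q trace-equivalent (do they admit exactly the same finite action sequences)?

LTS(P): 5 reachable states
  u0 = (0 + 0) | (0 + 0) | b.b.0 + a.(b.0 + b.0 + 0) :: =a=> u1, =b=> u2
  u1 = b.0 + b.0 + 0 :: =b=> u3
  u2 = (0 + 0) | (0 + 0) | b.0 :: =b=> u4
  u3 = 0 :: deadlocked
  u4 = (0 + 0) | (0 + 0) | 0 :: deadlocked
LTS(Q): 5 reachable states
  v0 = (0 + 0) | (0 + 0) | b.b.0 + a.(b.0 + b.0) :: =a=> v1, =b=> v2
  v1 = b.0 + b.0 :: =b=> v3
  v2 = (0 + 0) | (0 + 0) | b.0 :: =b=> v4
  v3 = 0 :: deadlocked
  v4 = (0 + 0) | (0 + 0) | 0 :: deadlocked
Coarsest stable partition (strong bisimilarity classes):
  B0 = {u0, v0}
  B1 = {u1, u2, v1, v2}
  B2 = {u3, u4, v3, v4}
u0 ∈ B0, v0 ∈ B0 → same block
Bisimilar ⇒ trace-equivalent.

traces(P) = traces(Q)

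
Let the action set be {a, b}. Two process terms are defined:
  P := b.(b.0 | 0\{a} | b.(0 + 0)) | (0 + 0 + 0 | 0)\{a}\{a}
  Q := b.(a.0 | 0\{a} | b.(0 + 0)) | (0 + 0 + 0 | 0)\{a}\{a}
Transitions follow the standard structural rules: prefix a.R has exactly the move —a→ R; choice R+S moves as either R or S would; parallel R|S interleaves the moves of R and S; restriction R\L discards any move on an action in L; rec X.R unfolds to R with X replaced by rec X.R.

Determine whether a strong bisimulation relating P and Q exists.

NO

P's transition system — 5 states:
  s0 = b.(b.0 | 0\{a} | b.(0 + 0)) | (0 + 0 + 0 | 0)\{a}\{a} → --b--▸ s1
  s1 = b.0 | 0\{a} | b.(0 + 0) | (0 + 0 + 0 | 0)\{a}\{a} → --b--▸ s2, --b--▸ s3
  s2 = 0 | 0\{a} | b.(0 + 0) | (0 + 0 + 0 | 0)\{a}\{a} → --b--▸ s4
  s3 = b.0 | 0\{a} | (0 + 0) | (0 + 0 + 0 | 0)\{a}\{a} → --b--▸ s4
  s4 = 0 | 0\{a} | (0 + 0) | (0 + 0 + 0 | 0)\{a}\{a} → ·
Q's transition system — 5 states:
  t0 = b.(a.0 | 0\{a} | b.(0 + 0)) | (0 + 0 + 0 | 0)\{a}\{a} → --b--▸ t1
  t1 = a.0 | 0\{a} | b.(0 + 0) | (0 + 0 + 0 | 0)\{a}\{a} → --a--▸ t2, --b--▸ t3
  t2 = 0 | 0\{a} | b.(0 + 0) | (0 + 0 + 0 | 0)\{a}\{a} → --b--▸ t4
  t3 = a.0 | 0\{a} | (0 + 0) | (0 + 0 + 0 | 0)\{a}\{a} → --a--▸ t4
  t4 = 0 | 0\{a} | (0 + 0) | (0 + 0 + 0 | 0)\{a}\{a} → ·
Coarsest stable partition (strong bisimilarity classes):
  B0 = {s0}
  B1 = {s1}
  B2 = {s2, s3, t2}
  B3 = {s4, t4}
  B4 = {t0}
  B5 = {t1}
  B6 = {t3}
s0 ∈ B0, t0 ∈ B4 → different blocks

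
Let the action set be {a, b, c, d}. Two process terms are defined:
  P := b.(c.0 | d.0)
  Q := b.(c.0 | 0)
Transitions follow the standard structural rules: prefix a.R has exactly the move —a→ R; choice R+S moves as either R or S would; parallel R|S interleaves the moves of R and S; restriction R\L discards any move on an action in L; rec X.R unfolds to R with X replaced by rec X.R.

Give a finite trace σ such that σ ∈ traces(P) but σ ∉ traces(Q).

bd

P's transition system — 5 states:
  m0 = b.(c.0 | d.0) → —b→ m1
  m1 = c.0 | d.0 → —c→ m2, —d→ m3
  m2 = 0 | d.0 → —d→ m4
  m3 = c.0 | 0 → —c→ m4
  m4 = 0 | 0 → stopped
Q's transition system — 3 states:
  n0 = b.(c.0 | 0) → —b→ n1
  n1 = c.0 | 0 → —c→ n2
  n2 = 0 | 0 → stopped
Run σ = ⟨bd⟩ on P: start {m0}
  step 1 (b): {m1}
  step 2 (d): {m3}
  — P admits the full trace.
Run σ = ⟨bd⟩ on Q: start {n0}
  step 1 (b): {n1}
  step 2 (d): no successor for Q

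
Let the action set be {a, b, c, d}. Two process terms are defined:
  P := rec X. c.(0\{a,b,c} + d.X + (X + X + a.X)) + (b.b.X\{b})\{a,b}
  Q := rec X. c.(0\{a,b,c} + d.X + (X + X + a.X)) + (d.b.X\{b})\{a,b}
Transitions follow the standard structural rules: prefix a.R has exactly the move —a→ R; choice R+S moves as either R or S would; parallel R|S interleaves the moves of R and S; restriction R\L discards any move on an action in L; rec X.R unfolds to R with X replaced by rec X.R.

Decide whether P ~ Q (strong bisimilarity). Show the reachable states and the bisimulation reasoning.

LTS(P): 2 reachable states
  s0 = rec X. c.(0\{a,b,c} + d.X + (X + X + a.X)) + (b.b.X\{b})\{a,b} → —c→ s1
  s1 = 0\{a,b,c} + d.(rec X. c.(0\{a,b,c} + d.X + (X + X + a.X)) + (b.b.X\{b})\{a,b}) + ((rec X. c.(0\{a,b,c} + d.X + (X + X + a.X)) + (b.b.X\{b})\{a,b}) + (rec X. c.(0\{a,b,c} + d.X + (X + X + a.X)) + (b.b.X\{b})\{a,b}) + a.(rec X. c.(0\{a,b,c} + d.X + (X + X + a.X)) + (b.b.X\{b})\{a,b})) → —a→ s0, —c→ s1, —d→ s0
LTS(Q): 3 reachable states
  t0 = rec X. c.(0\{a,b,c} + d.X + (X + X + a.X)) + (d.b.X\{b})\{a,b} → —c→ t1, —d→ t2
  t1 = 0\{a,b,c} + d.(rec X. c.(0\{a,b,c} + d.X + (X + X + a.X)) + (d.b.X\{b})\{a,b}) + ((rec X. c.(0\{a,b,c} + d.X + (X + X + a.X)) + (d.b.X\{b})\{a,b}) + (rec X. c.(0\{a,b,c} + d.X + (X + X + a.X)) + (d.b.X\{b})\{a,b}) + a.(rec X. c.(0\{a,b,c} + d.X + (X + X + a.X)) + (d.b.X\{b})\{a,b})) → —a→ t0, —c→ t1, —d→ t0, —d→ t2
  t2 = (b.(rec X. c.(0\{a,b,c} + d.X + (X + X + a.X)) + (d.b.X\{b})\{a,b})\{b})\{a,b} → ∅
Partition-refinement fixed point:
  B0 = {s0}
  B1 = {s1}
  B2 = {t0}
  B3 = {t2}
  B4 = {t1}
s0 ∈ B0, t0 ∈ B2 → different blocks

NO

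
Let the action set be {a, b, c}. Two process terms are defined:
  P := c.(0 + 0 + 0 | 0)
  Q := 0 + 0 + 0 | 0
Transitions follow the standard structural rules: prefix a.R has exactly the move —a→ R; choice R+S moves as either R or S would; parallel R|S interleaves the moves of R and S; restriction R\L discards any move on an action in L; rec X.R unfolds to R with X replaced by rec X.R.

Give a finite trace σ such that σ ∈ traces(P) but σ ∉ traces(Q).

c

P's transition system — 2 states:
  u0 = c.(0 + 0 + 0 | 0) | =c=> u1
  u1 = 0 + 0 + 0 | 0 | ·
Q's transition system — 1 states:
  v0 = 0 + 0 + 0 | 0 | ·
Executing c from P (initial set {u0}):
  [1] c ⇒ {u1}
  P completes σ.
Executing c from Q (initial set {v0}):
  [1] c ⇒ no successor for Q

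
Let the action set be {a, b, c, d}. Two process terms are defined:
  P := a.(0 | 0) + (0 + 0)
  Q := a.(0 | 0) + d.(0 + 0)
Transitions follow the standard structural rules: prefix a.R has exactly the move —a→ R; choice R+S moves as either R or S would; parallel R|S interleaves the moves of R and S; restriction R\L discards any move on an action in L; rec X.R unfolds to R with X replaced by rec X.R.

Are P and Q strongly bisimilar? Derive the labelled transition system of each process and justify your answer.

NO

LTS(P): 2 reachable states
  u0 = a.(0 | 0) + (0 + 0) :: —a→ u1
  u1 = 0 | 0 :: ∅
LTS(Q): 3 reachable states
  v0 = a.(0 | 0) + d.(0 + 0) :: —a→ v1, —d→ v2
  v1 = 0 | 0 :: ∅
  v2 = 0 + 0 :: ∅
Partition-refinement fixed point:
  B0 = {u0}
  B1 = {u1, v1, v2}
  B2 = {v0}
u0 ∈ B0, v0 ∈ B2 → different blocks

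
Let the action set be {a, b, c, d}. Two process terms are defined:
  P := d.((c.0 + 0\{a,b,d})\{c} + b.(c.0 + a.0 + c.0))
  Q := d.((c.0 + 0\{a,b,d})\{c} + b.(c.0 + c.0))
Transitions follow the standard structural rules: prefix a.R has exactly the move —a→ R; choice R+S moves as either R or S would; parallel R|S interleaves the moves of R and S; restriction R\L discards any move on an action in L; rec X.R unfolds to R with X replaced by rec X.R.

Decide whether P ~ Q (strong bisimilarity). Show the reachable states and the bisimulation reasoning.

NO

LTS(P): 4 reachable states
  m0 = d.((c.0 + 0\{a,b,d})\{c} + b.(c.0 + a.0 + c.0)) has moves -d-> m1
  m1 = (c.0 + 0\{a,b,d})\{c} + b.(c.0 + a.0 + c.0) has moves -b-> m2
  m2 = c.0 + a.0 + c.0 has moves -a-> m3, -c-> m3
  m3 = 0 has moves ·
LTS(Q): 4 reachable states
  n0 = d.((c.0 + 0\{a,b,d})\{c} + b.(c.0 + c.0)) has moves -d-> n1
  n1 = (c.0 + 0\{a,b,d})\{c} + b.(c.0 + c.0) has moves -b-> n2
  n2 = c.0 + c.0 has moves -c-> n3
  n3 = 0 has moves ·
Partition-refinement fixed point:
  B0 = {m0}
  B1 = {m1}
  B2 = {m2}
  B3 = {m3, n3}
  B4 = {n0}
  B5 = {n1}
  B6 = {n2}
m0 ∈ B0, n0 ∈ B4 → different blocks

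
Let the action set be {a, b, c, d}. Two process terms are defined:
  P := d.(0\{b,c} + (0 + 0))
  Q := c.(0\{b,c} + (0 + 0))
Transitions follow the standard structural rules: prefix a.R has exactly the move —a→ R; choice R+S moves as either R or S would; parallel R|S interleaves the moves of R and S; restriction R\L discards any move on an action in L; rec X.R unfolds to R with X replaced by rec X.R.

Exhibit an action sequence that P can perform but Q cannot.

d

Reachable graph of P (2 states):
  u0 = d.(0\{b,c} + (0 + 0)) has moves —d→ u1
  u1 = 0\{b,c} + (0 + 0) has moves deadlocked
Reachable graph of Q (2 states):
  v0 = c.(0\{b,c} + (0 + 0)) has moves —c→ v1
  v1 = 0\{b,c} + (0 + 0) has moves deadlocked
Executing d from P (initial set {u0}):
  after d @ step 1: {u1}
  — P admits the full trace.
Executing d from Q (initial set {v0}):
  after d @ step 1: no successor for Q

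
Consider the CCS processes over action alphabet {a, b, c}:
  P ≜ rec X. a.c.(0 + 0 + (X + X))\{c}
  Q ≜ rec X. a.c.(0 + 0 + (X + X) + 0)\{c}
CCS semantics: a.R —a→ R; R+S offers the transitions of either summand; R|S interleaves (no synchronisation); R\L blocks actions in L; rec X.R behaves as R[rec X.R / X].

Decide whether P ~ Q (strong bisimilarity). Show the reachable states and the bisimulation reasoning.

P's transition system — 4 states:
  m0 = rec X. a.c.(0 + 0 + (X + X))\{c} | —a→ m1
  m1 = c.(0 + 0 + ((rec X. a.c.(0 + 0 + (X + X))\{c}) + (rec X. a.c.(0 + 0 + (X + X))\{c})))\{c} | —c→ m2
  m2 = (0 + 0 + ((rec X. a.c.(0 + 0 + (X + X))\{c}) + (rec X. a.c.(0 + 0 + (X + X))\{c})))\{c} | —a→ m3
  m3 = (c.(0 + 0 + ((rec X. a.c.(0 + 0 + (X + X))\{c}) + (rec X. a.c.(0 + 0 + (X + X))\{c})))\{c})\{c} | ·
Q's transition system — 4 states:
  n0 = rec X. a.c.(0 + 0 + (X + X) + 0)\{c} | —a→ n1
  n1 = c.(0 + 0 + ((rec X. a.c.(0 + 0 + (X + X) + 0)\{c}) + (rec X. a.c.(0 + 0 + (X + X) + 0)\{c})) + 0)\{c} | —c→ n2
  n2 = (0 + 0 + ((rec X. a.c.(0 + 0 + (X + X) + 0)\{c}) + (rec X. a.c.(0 + 0 + (X + X) + 0)\{c})) + 0)\{c} | —a→ n3
  n3 = (c.(0 + 0 + ((rec X. a.c.(0 + 0 + (X + X) + 0)\{c}) + (rec X. a.c.(0 + 0 + (X + X) + 0)\{c})) + 0)\{c})\{c} | ·
Bisimilarity quotient blocks:
  B0 = {m0, n0}
  B1 = {m1, n1}
  B2 = {m2, n2}
  B3 = {m3, n3}
m0 ∈ B0, n0 ∈ B0 → same block

bisimilar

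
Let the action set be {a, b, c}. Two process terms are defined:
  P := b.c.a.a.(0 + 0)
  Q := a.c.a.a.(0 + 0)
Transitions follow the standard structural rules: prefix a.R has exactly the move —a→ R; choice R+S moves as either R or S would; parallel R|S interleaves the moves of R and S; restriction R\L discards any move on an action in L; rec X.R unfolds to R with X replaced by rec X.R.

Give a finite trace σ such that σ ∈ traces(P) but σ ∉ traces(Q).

Reachable graph of P (5 states):
  p0 = b.c.a.a.(0 + 0) has moves ··b··> p1
  p1 = c.a.a.(0 + 0) has moves ··c··> p2
  p2 = a.a.(0 + 0) has moves ··a··> p3
  p3 = a.(0 + 0) has moves ··a··> p4
  p4 = 0 + 0 has moves deadlocked
Reachable graph of Q (5 states):
  q0 = a.c.a.a.(0 + 0) has moves ··a··> q1
  q1 = c.a.a.(0 + 0) has moves ··c··> q2
  q2 = a.a.(0 + 0) has moves ··a··> q3
  q3 = a.(0 + 0) has moves ··a··> q4
  q4 = 0 + 0 has moves deadlocked
Run σ = ⟨b⟩ on P: start {p0}
  after b @ step 1: {p1}
  P completes σ.
Run σ = ⟨b⟩ on Q: start {q0}
  after b @ step 1: ∅  — Q cannot continue

b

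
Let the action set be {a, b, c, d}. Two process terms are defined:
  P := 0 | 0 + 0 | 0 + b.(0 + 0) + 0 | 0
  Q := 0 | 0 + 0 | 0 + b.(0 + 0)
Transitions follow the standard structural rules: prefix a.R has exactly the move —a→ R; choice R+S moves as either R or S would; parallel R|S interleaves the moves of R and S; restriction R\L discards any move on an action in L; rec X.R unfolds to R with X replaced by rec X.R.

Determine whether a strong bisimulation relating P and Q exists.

Reachable graph of P (2 states):
  m0 = 0 | 0 + 0 | 0 + b.(0 + 0) + 0 | 0 :: =b=> m1
  m1 = 0 + 0 :: ·
Reachable graph of Q (2 states):
  n0 = 0 | 0 + 0 | 0 + b.(0 + 0) :: =b=> n1
  n1 = 0 + 0 :: ·
Partition-refinement fixed point:
  B0 = {m0, n0}
  B1 = {m1, n1}
m0 ∈ B0, n0 ∈ B0 → same block

bisimilar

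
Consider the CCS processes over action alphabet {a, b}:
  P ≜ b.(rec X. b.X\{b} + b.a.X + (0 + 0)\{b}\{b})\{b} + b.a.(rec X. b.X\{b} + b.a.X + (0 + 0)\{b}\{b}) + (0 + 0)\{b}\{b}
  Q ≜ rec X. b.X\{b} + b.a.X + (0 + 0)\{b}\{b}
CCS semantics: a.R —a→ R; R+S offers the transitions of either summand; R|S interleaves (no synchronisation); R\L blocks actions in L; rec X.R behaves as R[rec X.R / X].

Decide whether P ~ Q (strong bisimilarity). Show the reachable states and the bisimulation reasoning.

P ~ Q

P's transition system — 4 states:
  u0 = b.(rec X. b.X\{b} + b.a.X + (0 + 0)\{b}\{b})\{b} + b.a.(rec X. b.X\{b} + b.a.X + (0 + 0)\{b}\{b}) + (0 + 0)\{b}\{b} has moves --b--▸ u1, --b--▸ u2
  u1 = (rec X. b.X\{b} + b.a.X + (0 + 0)\{b}\{b})\{b} has moves deadlocked
  u2 = a.(rec X. b.X\{b} + b.a.X + (0 + 0)\{b}\{b}) has moves --a--▸ u3
  u3 = rec X. b.X\{b} + b.a.X + (0 + 0)\{b}\{b} has moves --b--▸ u1, --b--▸ u2
Q's transition system — 3 states:
  v0 = rec X. b.X\{b} + b.a.X + (0 + 0)\{b}\{b} has moves --b--▸ v1, --b--▸ v2
  v1 = (rec X. b.X\{b} + b.a.X + (0 + 0)\{b}\{b})\{b} has moves deadlocked
  v2 = a.(rec X. b.X\{b} + b.a.X + (0 + 0)\{b}\{b}) has moves --a--▸ v0
Bisimilarity quotient blocks:
  B0 = {u0, u3, v0}
  B1 = {u1, v1}
  B2 = {u2, v2}
u0 ∈ B0, v0 ∈ B0 → same block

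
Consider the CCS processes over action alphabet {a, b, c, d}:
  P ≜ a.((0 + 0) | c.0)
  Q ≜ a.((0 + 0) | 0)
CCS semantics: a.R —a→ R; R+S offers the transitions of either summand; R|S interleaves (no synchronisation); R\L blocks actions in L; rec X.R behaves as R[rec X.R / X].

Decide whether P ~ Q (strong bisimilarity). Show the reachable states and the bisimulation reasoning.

Reachable graph of P (3 states):
  u0 = a.((0 + 0) | c.0) → --a--▸ u1
  u1 = (0 + 0) | c.0 → --c--▸ u2
  u2 = (0 + 0) | 0 → (no moves)
Reachable graph of Q (2 states):
  v0 = a.((0 + 0) | 0) → --a--▸ v1
  v1 = (0 + 0) | 0 → (no moves)
Coarsest stable partition (strong bisimilarity classes):
  B0 = {u0}
  B1 = {u1}
  B2 = {u2, v1}
  B3 = {v0}
u0 ∈ B0, v0 ∈ B3 → different blocks

not bisimilar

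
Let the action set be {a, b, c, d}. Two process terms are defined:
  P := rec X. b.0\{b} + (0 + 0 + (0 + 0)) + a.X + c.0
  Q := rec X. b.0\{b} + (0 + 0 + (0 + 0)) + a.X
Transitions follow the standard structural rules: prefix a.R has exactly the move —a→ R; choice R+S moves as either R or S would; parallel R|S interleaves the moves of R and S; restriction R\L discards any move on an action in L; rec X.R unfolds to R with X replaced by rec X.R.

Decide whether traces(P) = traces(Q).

trace-distinct — witness ⟨c⟩

LTS(P): 3 reachable states
  m0 = rec X. b.0\{b} + (0 + 0 + (0 + 0)) + a.X + c.0 :: --a--▸ m0, --b--▸ m1, --c--▸ m2
  m1 = 0\{b} :: deadlocked
  m2 = 0 :: deadlocked
LTS(Q): 2 reachable states
  n0 = rec X. b.0\{b} + (0 + 0 + (0 + 0)) + a.X :: --a--▸ n0, --b--▸ n1
  n1 = 0\{b} :: deadlocked
Executing c from P (initial set {m0}):
  after c @ step 1: {m2}
  P completes σ.
Executing c from Q (initial set {n0}):
  after c @ step 1: ∅ (Q stuck)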